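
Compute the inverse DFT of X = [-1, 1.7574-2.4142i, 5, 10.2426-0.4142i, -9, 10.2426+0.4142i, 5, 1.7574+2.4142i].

x[n] = (1/8) Σ(k=0 to 7) X[k] · e^(2πikn/8)

Computing each x[n]:
x[0] = 3
x[1] = 0
x[2] = -2
x[3] = 3
x[4] = -3
x[5] = 2
x[6] = -3
x[7] = -1

x = [3, 0, -2, 3, -3, 2, -3, -1]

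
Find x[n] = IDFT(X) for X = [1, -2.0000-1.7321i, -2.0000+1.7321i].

x[n] = (1/3) Σ(k=0 to 2) X[k] · e^(2πikn/3)

Computing each x[n]:
x[0] = -1
x[1] = 2
x[2] = 0

x = [-1, 2, 0]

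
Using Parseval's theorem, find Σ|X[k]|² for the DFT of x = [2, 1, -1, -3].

Parseval: Σ|x[n]|² = (1/N)Σ|X[k]|², so Σ|X[k]|² = N·Σ|x[n]|² = 4·15.0000

Σ|X[k]|² = N·Σ|x[n]|² = 4·15.0000 = 60.0000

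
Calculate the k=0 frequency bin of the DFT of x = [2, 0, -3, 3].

X[0] = Σ(n=0 to 3) x[n] · ω_4^0 = Σ x[n]
= (2) + (0) + (-3) + (3)

X[0] = 2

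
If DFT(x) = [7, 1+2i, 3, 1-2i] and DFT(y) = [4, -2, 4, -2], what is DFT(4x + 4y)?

By linearity: DFT(4x + 4y) = 4·DFT(x) + 4·DFT(y)
= 4·[7, 1+2i, 3, 1-2i] + 4·[4, -2, 4, -2]

Computing element-wise:
Z[0] = 4·(7) + 4·(4) = 44
Z[1] = 4·(1+2i) + 4·(-2) = -4+8i
Z[2] = 4·(3) + 4·(4) = 28
Z[3] = 4·(1-2i) + 4·(-2) = -4-8i

DFT(4x + 4y) = 4·X + 4·Y = [44, -4+8i, 28, -4-8i]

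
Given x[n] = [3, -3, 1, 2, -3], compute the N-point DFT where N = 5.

X[k] = Σ(n=0 to 4) x[n] · ω_5^(nk)
where ω_5 = e^(-2πi/5)

Computing each X[k]:
X[0] = 0
X[1] = -1.2812+0.5878i
X[2] = 8.7812-0.9511i
X[3] = 8.7812+0.9511i
X[4] = -1.2812-0.5878i

X = [0, -1.2812+0.5878i, 8.7812-0.9511i, 8.7812+0.9511i, -1.2812-0.5878i]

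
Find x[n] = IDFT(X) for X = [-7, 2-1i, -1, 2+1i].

x[n] = (1/4) Σ(k=0 to 3) X[k] · e^(2πikn/4)

Computing each x[n]:
x[0] = -1
x[1] = -1
x[2] = -3
x[3] = -2

x = [-1, -1, -3, -2]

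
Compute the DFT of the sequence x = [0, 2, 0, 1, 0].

X[k] = Σ(n=0 to 4) x[n] · ω_5^(nk)
where ω_5 = e^(-2πi/5)

Computing each X[k]:
X[0] = 3
X[1] = -0.1910-1.3143i
X[2] = -1.3090-2.1266i
X[3] = -1.3090+2.1266i
X[4] = -0.1910+1.3143i

X = [3, -0.1910-1.3143i, -1.3090-2.1266i, -1.3090+2.1266i, -0.1910+1.3143i]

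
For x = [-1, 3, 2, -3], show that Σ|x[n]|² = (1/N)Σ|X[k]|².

Time domain:
Σ|x[n]|² = |-1|² + |3|² + |2|² + |-3|² = 23.0000

Frequency domain:
(1/4)Σ|X[k]|² = (1/4)(|1|² + |-3-6i|² + |1|² + |-3+6i|²) = (1/4)·92.0000 = 23.0000

Both sides agree, confirming Parseval's theorem.

Σ|x[n]|² = (1/N)Σ|X[k]|² = 23.0000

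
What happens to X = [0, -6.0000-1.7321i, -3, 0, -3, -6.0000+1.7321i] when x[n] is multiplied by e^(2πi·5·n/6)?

Modulation property: DFT(ω_6^(-5n)·x[n]) = X[(k-5) mod 6], so circularly shift X by 5 positions.

X[k-5] = [-6.0000-1.7321i, -3, 0, -3, -6.0000+1.7321i, 0]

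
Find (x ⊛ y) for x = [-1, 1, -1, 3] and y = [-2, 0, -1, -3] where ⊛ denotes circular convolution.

(x ⊛ y)[n] = Σ(m=0 to 3) x[m] · y[(n-m) mod 4]

Computing each output sample:
(x ⊛ y)[0] = 0
(x ⊛ y)[1] = -2
(x ⊛ y)[2] = -6
(x ⊛ y)[3] = -4

x ⊛ y = [0, -2, -6, -4]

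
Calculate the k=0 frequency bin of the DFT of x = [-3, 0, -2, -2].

X[0] = Σ(n=0 to 3) x[n] · ω_4^0 = Σ x[n]
= (-3) + (0) + (-2) + (-2)

X[0] = -7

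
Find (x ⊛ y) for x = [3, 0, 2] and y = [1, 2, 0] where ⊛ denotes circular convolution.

(x ⊛ y)[n] = Σ(m=0 to 2) x[m] · y[(n-m) mod 3]

Computing each output sample:
(x ⊛ y)[0] = 7
(x ⊛ y)[1] = 6
(x ⊛ y)[2] = 2

x ⊛ y = [7, 6, 2]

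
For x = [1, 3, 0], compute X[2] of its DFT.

X[2] = Σ(n=0 to 2) x[n] · ω_3^(2n) where ω_3 = e^(-2πi/3)
= (1)·ω_3^0 + (3)·ω_3^2 + (0)·ω_3^4

X[2] = -0.5000+2.5981i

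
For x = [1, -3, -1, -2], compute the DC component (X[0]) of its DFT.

X[0] = Σ(n=0 to 3) x[n] · ω_4^0 = Σ x[n]
= (1) + (-3) + (-1) + (-2)

X[0] = -5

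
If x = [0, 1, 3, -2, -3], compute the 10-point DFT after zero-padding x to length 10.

Original 5-point DFT: [-1, -1.4271-6.7432i, 1.9271+2.4041i, 1.9271-2.4041i, -1.4271+6.7432i]
Zero-padded 10-point DFT provides frequency interpolation.

DFT_10([x, 0, ...]) = [-1, 4.7812+0.2245i, -1.4271-6.7432i, -5.2812+2.4899i, 1.9271+2.4041i, 1, 1.9271-2.4041i, -5.2812-2.4899i, -1.4271+6.7432i, 4.7812-0.2245i]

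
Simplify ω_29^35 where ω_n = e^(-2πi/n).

Since ω_29^29 = 1, powers reduce modulo 29.
35 mod 29 = 6
So ω_29^35 = ω_29^6 = e^(-2πi·6/29)

ω_29^35 = ω_29^6 = 0.2675-0.9635i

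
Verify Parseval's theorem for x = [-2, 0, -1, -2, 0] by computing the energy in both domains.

Time domain:
Σ|x[n]|² = |-2|² + |0|² + |-1|² + |-2|² + |0|² = 9.0000

Frequency domain:
(1/5)Σ|X[k]|² = (1/5)(|-5|² + |0.4271-0.5878i|² + |-2.9271+0.9511i|² + |-2.9271-0.9511i|² + |0.4271+0.5878i|²) = (1/5)·45.0000 = 9.0000

Both sides agree, confirming Parseval's theorem.

Σ|x[n]|² = (1/N)Σ|X[k]|² = 9.0000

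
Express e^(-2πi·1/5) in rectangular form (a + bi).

ω_5^1 = e^(-2πi·1/5)
= cos(-2π·1/5) + i·sin(-2π·1/5)
= cos(-2π/5) + i·sin(-2π/5)

ω_5^1 = cos(-2π/5) + i·sin(-2π/5) = 0.3090-0.9511i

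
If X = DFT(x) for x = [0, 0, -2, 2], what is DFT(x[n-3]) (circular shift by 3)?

Time shift by 3: X_shifted[k] = ω_4^(3k) · X[k]
Shifted x = [0, -2, 2, 0]

DFT(x[n-3]) = [0, -2+2i, 4, -2-2i]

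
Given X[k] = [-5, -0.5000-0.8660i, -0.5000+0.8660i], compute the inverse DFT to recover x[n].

x[n] = (1/3) Σ(k=0 to 2) X[k] · e^(2πikn/3)

Computing each x[n]:
x[0] = -2
x[1] = -1
x[2] = -2

x = [-2, -1, -2]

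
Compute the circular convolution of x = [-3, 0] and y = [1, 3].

(x ⊛ y)[n] = Σ(m=0 to 1) x[m] · y[(n-m) mod 2]

Computing each output sample:
(x ⊛ y)[0] = -3
(x ⊛ y)[1] = -9

x ⊛ y = [-3, -9]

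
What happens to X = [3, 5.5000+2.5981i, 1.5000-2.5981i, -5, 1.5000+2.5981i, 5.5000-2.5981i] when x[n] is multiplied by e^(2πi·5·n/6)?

Modulation property: DFT(ω_6^(-5n)·x[n]) = X[(k-5) mod 6], so circularly shift X by 5 positions.

X[k-5] = [5.5000+2.5981i, 1.5000-2.5981i, -5, 1.5000+2.5981i, 5.5000-2.5981i, 3]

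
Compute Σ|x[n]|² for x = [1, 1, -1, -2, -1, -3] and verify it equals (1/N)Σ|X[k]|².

Time domain:
Σ|x[n]|² = |1|² + |1|² + |-1|² + |-2|² + |-1|² + |-3|² = 17.0000

Frequency domain:
(1/6)Σ|X[k]|² = (1/6)(|-5|² + |3.0000-3.4641i|² + |1.0000-3.4641i|² + |3|² + |1.0000+3.4641i|² + |3.0000+3.4641i|²) = (1/6)·102.0000 = 17.0000

Both sides agree, confirming Parseval's theorem.

Σ|x[n]|² = (1/N)Σ|X[k]|² = 17.0000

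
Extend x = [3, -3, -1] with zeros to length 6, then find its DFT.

Original 3-point DFT: [-1, 5.0000+1.7321i, 5.0000-1.7321i]
Zero-padded 6-point DFT provides frequency interpolation.

DFT_6([x, 0, ...]) = [-1, 2.0000+3.4641i, 5.0000+1.7321i, 5, 5.0000-1.7321i, 2.0000-3.4641i]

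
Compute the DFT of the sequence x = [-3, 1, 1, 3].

X[k] = Σ(n=0 to 3) x[n] · ω_4^(nk)
where ω_4 = e^(-2πi/4)

Computing each X[k]:
X[0] = 2
X[1] = -4+2i
X[2] = -6
X[3] = -4-2i

X = [2, -4+2i, -6, -4-2i]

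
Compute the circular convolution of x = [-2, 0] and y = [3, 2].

(x ⊛ y)[n] = Σ(m=0 to 1) x[m] · y[(n-m) mod 2]

Computing each output sample:
(x ⊛ y)[0] = -6
(x ⊛ y)[1] = -4

x ⊛ y = [-6, -4]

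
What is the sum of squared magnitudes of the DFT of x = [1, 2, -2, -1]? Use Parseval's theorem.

Parseval: Σ|x[n]|² = (1/N)Σ|X[k]|², so Σ|X[k]|² = N·Σ|x[n]|² = 4·10.0000

Σ|X[k]|² = N·Σ|x[n]|² = 4·10.0000 = 40.0000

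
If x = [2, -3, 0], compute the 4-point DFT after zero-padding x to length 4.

Original 3-point DFT: [-1, 3.5000+2.5981i, 3.5000-2.5981i]
Zero-padded 4-point DFT provides frequency interpolation.

DFT_4([x, 0, ...]) = [-1, 2+3i, 5, 2-3i]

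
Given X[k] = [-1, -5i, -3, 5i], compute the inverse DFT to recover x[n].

x[n] = (1/4) Σ(k=0 to 3) X[k] · e^(2πikn/4)

Computing each x[n]:
x[0] = -1
x[1] = 3
x[2] = -1
x[3] = -2

x = [-1, 3, -1, -2]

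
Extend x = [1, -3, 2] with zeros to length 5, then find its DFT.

Original 3-point DFT: [0, 1.5000+4.3301i, 1.5000-4.3301i]
Zero-padded 5-point DFT provides frequency interpolation.

DFT_5([x, 0, ...]) = [0, -1.5451+1.6776i, 4.0451+3.6655i, 4.0451-3.6655i, -1.5451-1.6776i]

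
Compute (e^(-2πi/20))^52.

Since ω_20^20 = 1, powers reduce modulo 20.
52 mod 20 = 12
So ω_20^52 = ω_20^12 = e^(-2πi·12/20)

ω_20^52 = ω_20^12 = -0.8090+0.5878i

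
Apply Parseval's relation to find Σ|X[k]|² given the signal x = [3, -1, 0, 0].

Parseval: Σ|x[n]|² = (1/N)Σ|X[k]|², so Σ|X[k]|² = N·Σ|x[n]|² = 4·10.0000

Σ|X[k]|² = N·Σ|x[n]|² = 4·10.0000 = 40.0000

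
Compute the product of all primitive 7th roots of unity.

The primitive 7th roots of unity are ω_7^k for k coprime to 7: k ∈ {1, 2, 3, 4, 5, 6}
Their product equals the constant term of the cyclotomic polynomial Φ_7(x) up to sign.
For n ≥ 3, the product of all primitive nth roots of unity is 1. (For n=1 it is 1; for n=2 it is -1.)

1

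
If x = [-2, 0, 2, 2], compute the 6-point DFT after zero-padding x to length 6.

Original 4-point DFT: [2, -4+2i, -2, -4-2i]
Zero-padded 6-point DFT provides frequency interpolation.

DFT_6([x, 0, ...]) = [2, -5.0000-1.7321i, -1.0000+1.7321i, -2, -1.0000-1.7321i, -5.0000+1.7321i]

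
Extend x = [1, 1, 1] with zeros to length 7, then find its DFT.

Original 3-point DFT: [3, 0, 0]
Zero-padded 7-point DFT provides frequency interpolation.

DFT_7([x, 0, ...]) = [3, 1.4010-1.7568i, -0.1235-0.5410i, 0.7225+0.3479i, 0.7225-0.3479i, -0.1235+0.5410i, 1.4010+1.7568i]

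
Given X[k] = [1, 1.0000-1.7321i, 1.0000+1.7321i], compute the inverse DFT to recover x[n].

x[n] = (1/3) Σ(k=0 to 2) X[k] · e^(2πikn/3)

Computing each x[n]:
x[0] = 1
x[1] = 1
x[2] = -1

x = [1, 1, -1]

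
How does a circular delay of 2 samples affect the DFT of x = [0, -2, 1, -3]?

Time shift by 2: X_shifted[k] = ω_4^(2k) · X[k]
Shifted x = [1, -3, 0, -2]

DFT(x[n-2]) = [-4, 1+1i, 6, 1-1i]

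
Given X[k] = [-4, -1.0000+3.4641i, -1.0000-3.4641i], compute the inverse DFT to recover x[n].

x[n] = (1/3) Σ(k=0 to 2) X[k] · e^(2πikn/3)

Computing each x[n]:
x[0] = -2
x[1] = -3
x[2] = 1

x = [-2, -3, 1]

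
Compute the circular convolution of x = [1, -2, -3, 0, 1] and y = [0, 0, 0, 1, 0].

(x ⊛ y)[n] = Σ(m=0 to 4) x[m] · y[(n-m) mod 5]

Computing each output sample:
(x ⊛ y)[0] = -3
(x ⊛ y)[1] = 0
(x ⊛ y)[2] = 1
(x ⊛ y)[3] = 1
(x ⊛ y)[4] = -2

x ⊛ y = [-3, 0, 1, 1, -2]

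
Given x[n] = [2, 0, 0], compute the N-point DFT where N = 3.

X[k] = Σ(n=0 to 2) x[n] · ω_3^(nk)
where ω_3 = e^(-2πi/3)

Computing each X[k]:
X[0] = 2
X[1] = 2
X[2] = 2

X = [2, 2, 2]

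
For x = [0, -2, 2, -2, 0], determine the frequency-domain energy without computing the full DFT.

Parseval: Σ|x[n]|² = (1/N)Σ|X[k]|², so Σ|X[k]|² = N·Σ|x[n]|² = 5·12.0000

Σ|X[k]|² = N·Σ|x[n]|² = 5·12.0000 = 60.0000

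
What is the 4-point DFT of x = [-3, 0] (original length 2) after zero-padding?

Original 2-point DFT: [-3, -3]
Zero-padded 4-point DFT provides frequency interpolation.

DFT_4([x, 0, ...]) = [-3, -3, -3, -3]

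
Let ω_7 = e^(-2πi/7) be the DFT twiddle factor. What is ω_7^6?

ω_7^6 = e^(-2πi·6/7)
= cos(-2π·6/7) + i·sin(-2π·6/7)
= cos(-12π/7) + i·sin(-12π/7)

ω_7^6 = cos(-12π/7) + i·sin(-12π/7) = 0.6235+0.7818i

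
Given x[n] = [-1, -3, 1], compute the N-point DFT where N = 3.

X[k] = Σ(n=0 to 2) x[n] · ω_3^(nk)
where ω_3 = e^(-2πi/3)

Computing each X[k]:
X[0] = -3
X[1] = 3.4641i
X[2] = -3.4641i

X = [-3, 3.4641i, -3.4641i]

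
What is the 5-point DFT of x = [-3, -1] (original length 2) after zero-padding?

Original 2-point DFT: [-4, -2]
Zero-padded 5-point DFT provides frequency interpolation.

DFT_5([x, 0, ...]) = [-4, -3.3090+0.9511i, -2.1910+0.5878i, -2.1910-0.5878i, -3.3090-0.9511i]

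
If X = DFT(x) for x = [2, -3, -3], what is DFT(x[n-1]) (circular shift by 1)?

Time shift by 1: X_shifted[k] = ω_3^(1k) · X[k]
Shifted x = [-3, 2, -3]

DFT(x[n-1]) = [-4, -2.5000-4.3301i, -2.5000+4.3301i]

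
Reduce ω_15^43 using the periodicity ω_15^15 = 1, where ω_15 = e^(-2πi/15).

Since ω_15^15 = 1, powers reduce modulo 15.
43 mod 15 = 13
So ω_15^43 = ω_15^13 = e^(-2πi·13/15)

ω_15^43 = ω_15^13 = 0.6691+0.7431i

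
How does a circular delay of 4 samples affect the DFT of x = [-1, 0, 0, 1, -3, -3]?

Time shift by 4: X_shifted[k] = ω_6^(4k) · X[k]
Shifted x = [0, 1, -3, -3, -1, 0]

DFT(x[n-4]) = [-6, 5.5000+0.8660i, -1.5000-2.5981i, -2, -1.5000+2.5981i, 5.5000-0.8660i]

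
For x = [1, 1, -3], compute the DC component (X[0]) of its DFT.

X[0] = Σ(n=0 to 2) x[n] · ω_3^0 = Σ x[n]
= (1) + (1) + (-3)

X[0] = -1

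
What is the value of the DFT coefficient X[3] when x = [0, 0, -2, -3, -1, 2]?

X[3] = Σ(n=0 to 5) x[n] · ω_6^(3n) where ω_6 = e^(-2πi/6)
= (0)·ω_6^0 + (0)·ω_6^3 + (-2)·ω_6^6 + (-3)·ω_6^9 + (-1)·ω_6^12 + (2)·ω_6^15

X[3] = -2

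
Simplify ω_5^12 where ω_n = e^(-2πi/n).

Since ω_5^5 = 1, powers reduce modulo 5.
12 mod 5 = 2
So ω_5^12 = ω_5^2 = e^(-2πi·2/5)

ω_5^12 = ω_5^2 = -0.8090-0.5878i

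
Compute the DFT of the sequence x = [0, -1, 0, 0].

X[k] = Σ(n=0 to 3) x[n] · ω_4^(nk)
where ω_4 = e^(-2πi/4)

Computing each X[k]:
X[0] = -1
X[1] = 1i
X[2] = 1
X[3] = -1i

X = [-1, 1i, 1, -1i]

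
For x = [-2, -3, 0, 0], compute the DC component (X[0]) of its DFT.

X[0] = Σ(n=0 to 3) x[n] · ω_4^0 = Σ x[n]
= (-2) + (-3) + (0) + (0)

X[0] = -5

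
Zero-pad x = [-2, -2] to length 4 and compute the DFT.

Original 2-point DFT: [-4, 0]
Zero-padded 4-point DFT provides frequency interpolation.

DFT_4([x, 0, ...]) = [-4, -2+2i, 0, -2-2i]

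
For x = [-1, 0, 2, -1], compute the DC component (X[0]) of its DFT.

X[0] = Σ(n=0 to 3) x[n] · ω_4^0 = Σ x[n]
= (-1) + (0) + (2) + (-1)

X[0] = 0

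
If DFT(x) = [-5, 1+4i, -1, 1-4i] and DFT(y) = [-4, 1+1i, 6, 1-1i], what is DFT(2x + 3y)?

By linearity: DFT(2x + 3y) = 2·DFT(x) + 3·DFT(y)
= 2·[-5, 1+4i, -1, 1-4i] + 3·[-4, 1+1i, 6, 1-1i]

Computing element-wise:
Z[0] = 2·(-5) + 3·(-4) = -22
Z[1] = 2·(1+4i) + 3·(1+1i) = 5+11i
Z[2] = 2·(-1) + 3·(6) = 16
Z[3] = 2·(1-4i) + 3·(1-1i) = 5-11i

DFT(2x + 3y) = 2·X + 3·Y = [-22, 5+11i, 16, 5-11i]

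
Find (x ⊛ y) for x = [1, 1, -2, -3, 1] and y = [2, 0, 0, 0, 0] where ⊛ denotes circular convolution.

(x ⊛ y)[n] = Σ(m=0 to 4) x[m] · y[(n-m) mod 5]

Computing each output sample:
(x ⊛ y)[0] = 2
(x ⊛ y)[1] = 2
(x ⊛ y)[2] = -4
(x ⊛ y)[3] = -6
(x ⊛ y)[4] = 2

x ⊛ y = [2, 2, -4, -6, 2]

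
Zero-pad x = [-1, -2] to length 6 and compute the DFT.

Original 2-point DFT: [-3, 1]
Zero-padded 6-point DFT provides frequency interpolation.

DFT_6([x, 0, ...]) = [-3, -2.0000+1.7321i, 1.7321i, 1, -1.7321i, -2.0000-1.7321i]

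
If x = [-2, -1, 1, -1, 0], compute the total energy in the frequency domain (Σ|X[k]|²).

Parseval: Σ|x[n]|² = (1/N)Σ|X[k]|², so Σ|X[k]|² = N·Σ|x[n]|² = 5·7.0000

Σ|X[k]|² = N·Σ|x[n]|² = 5·7.0000 = 35.0000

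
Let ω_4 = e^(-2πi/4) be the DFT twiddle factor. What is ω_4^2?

ω_4^2 = e^(-2πi·2/4)
= cos(-2π·2/4) + i·sin(-2π·2/4)
= cos(-4π/4) + i·sin(-4π/4)

ω_4^2 = cos(-4π/4) + i·sin(-4π/4) = -1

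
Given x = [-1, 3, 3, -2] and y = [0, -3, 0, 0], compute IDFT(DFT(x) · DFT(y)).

(x ⊛ y)[n] = Σ(m=0 to 3) x[m] · y[(n-m) mod 4]

Computing each output sample:
(x ⊛ y)[0] = 6
(x ⊛ y)[1] = 3
(x ⊛ y)[2] = -9
(x ⊛ y)[3] = -9

x ⊛ y = [6, 3, -9, -9]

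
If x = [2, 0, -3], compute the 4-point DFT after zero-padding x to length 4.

Original 3-point DFT: [-1, 3.5000-2.5981i, 3.5000+2.5981i]
Zero-padded 4-point DFT provides frequency interpolation.

DFT_4([x, 0, ...]) = [-1, 5, -1, 5]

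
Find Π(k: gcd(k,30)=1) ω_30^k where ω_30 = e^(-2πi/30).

The primitive 30th roots of unity are ω_30^k for k coprime to 30: k ∈ {1, 7, 11, 13, 17, 19, 23, 29}
Their product equals the constant term of the cyclotomic polynomial Φ_30(x) up to sign.
For n ≥ 3, the product of all primitive nth roots of unity is 1. (For n=1 it is 1; for n=2 it is -1.)

1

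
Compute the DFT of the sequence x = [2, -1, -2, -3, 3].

X[k] = Σ(n=0 to 4) x[n] · ω_5^(nk)
where ω_5 = e^(-2πi/5)

Computing each X[k]:
X[0] = -1
X[1] = 6.6631+3.2164i
X[2] = -1.1631+3.3022i
X[3] = -1.1631-3.3022i
X[4] = 6.6631-3.2164i

X = [-1, 6.6631+3.2164i, -1.1631+3.3022i, -1.1631-3.3022i, 6.6631-3.2164i]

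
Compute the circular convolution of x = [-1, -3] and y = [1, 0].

(x ⊛ y)[n] = Σ(m=0 to 1) x[m] · y[(n-m) mod 2]

Computing each output sample:
(x ⊛ y)[0] = -1
(x ⊛ y)[1] = -3

x ⊛ y = [-1, -3]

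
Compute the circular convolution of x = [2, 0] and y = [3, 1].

(x ⊛ y)[n] = Σ(m=0 to 1) x[m] · y[(n-m) mod 2]

Computing each output sample:
(x ⊛ y)[0] = 6
(x ⊛ y)[1] = 2

x ⊛ y = [6, 2]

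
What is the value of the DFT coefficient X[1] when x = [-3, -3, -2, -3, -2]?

X[1] = Σ(n=0 to 4) x[n] · ω_5^(1n) where ω_5 = e^(-2πi/5)
= (-3)·ω_5^0 + (-3)·ω_5^1 + (-2)·ω_5^2 + (-3)·ω_5^3 + (-2)·ω_5^4

X[1] = -0.5000+0.3633i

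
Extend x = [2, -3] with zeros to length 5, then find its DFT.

Original 2-point DFT: [-1, 5]
Zero-padded 5-point DFT provides frequency interpolation.

DFT_5([x, 0, ...]) = [-1, 1.0729+2.8532i, 4.4271+1.7634i, 4.4271-1.7634i, 1.0729-2.8532i]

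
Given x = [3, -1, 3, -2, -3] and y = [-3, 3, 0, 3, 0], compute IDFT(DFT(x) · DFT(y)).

(x ⊛ y)[n] = Σ(m=0 to 4) x[m] · y[(n-m) mod 5]

Computing each output sample:
(x ⊛ y)[0] = -9
(x ⊛ y)[1] = 6
(x ⊛ y)[2] = -21
(x ⊛ y)[3] = 24
(x ⊛ y)[4] = 0

x ⊛ y = [-9, 6, -21, 24, 0]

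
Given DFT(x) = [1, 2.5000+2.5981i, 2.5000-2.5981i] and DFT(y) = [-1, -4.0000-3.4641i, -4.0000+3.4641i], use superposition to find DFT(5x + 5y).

By linearity: DFT(5x + 5y) = 5·DFT(x) + 5·DFT(y)
= 5·[1, 2.5000+2.5981i, 2.5000-2.5981i] + 5·[-1, -4.0000-3.4641i, -4.0000+3.4641i]

Computing element-wise:
Z[0] = 5·(1) + 5·(-1) = 0
Z[1] = 5·(2.5000+2.5981i) + 5·(-4.0000-3.4641i) = -7.5000-4.3300i
Z[2] = 5·(2.5000-2.5981i) + 5·(-4.0000+3.4641i) = -7.5000+4.3300i

DFT(5x + 5y) = 5·X + 5·Y = [0, -7.5000-4.3300i, -7.5000+4.3300i]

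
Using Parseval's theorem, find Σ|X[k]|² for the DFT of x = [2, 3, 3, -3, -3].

Parseval: Σ|x[n]|² = (1/N)Σ|X[k]|², so Σ|X[k]|² = N·Σ|x[n]|² = 5·40.0000

Σ|X[k]|² = N·Σ|x[n]|² = 5·40.0000 = 200.0000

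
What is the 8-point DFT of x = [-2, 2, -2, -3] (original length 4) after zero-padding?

Original 4-point DFT: [-5, -5i, -3, 5i]
Zero-padded 8-point DFT provides frequency interpolation.

DFT_8([x, 0, ...]) = [-5, 1.5355+2.7071i, -5i, -5.5355-1.2929i, -3, -5.5355+1.2929i, 5i, 1.5355-2.7071i]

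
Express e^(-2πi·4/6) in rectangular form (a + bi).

ω_6^4 = e^(-2πi·4/6)
= cos(-2π·4/6) + i·sin(-2π·4/6)
= cos(-8π/6) + i·sin(-8π/6)

ω_6^4 = cos(-8π/6) + i·sin(-8π/6) = -0.5000+0.8660i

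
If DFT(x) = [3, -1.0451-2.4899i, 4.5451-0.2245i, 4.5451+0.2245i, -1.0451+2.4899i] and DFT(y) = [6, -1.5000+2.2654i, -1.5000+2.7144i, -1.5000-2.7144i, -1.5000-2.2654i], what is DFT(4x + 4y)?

By linearity: DFT(4x + 4y) = 4·DFT(x) + 4·DFT(y)
= 4·[3, -1.0451-2.4899i, 4.5451-0.2245i, 4.5451+0.2245i, -1.0451+2.4899i] + 4·[6, -1.5000+2.2654i, -1.5000+2.7144i, -1.5000-2.7144i, -1.5000-2.2654i]

Computing element-wise:
Z[0] = 4·(3) + 4·(6) = 36
Z[1] = 4·(-1.0451-2.4899i) + 4·(-1.5000+2.2654i) = -10.1804-0.8980i
Z[2] = 4·(4.5451-0.2245i) + 4·(-1.5000+2.7144i) = 12.1804+9.9596i
Z[3] = 4·(4.5451+0.2245i) + 4·(-1.5000-2.7144i) = 12.1804-9.9596i
Z[4] = 4·(-1.0451+2.4899i) + 4·(-1.5000-2.2654i) = -10.1804+0.8980i

DFT(4x + 4y) = 4·X + 4·Y = [36, -10.1804-0.8980i, 12.1804+9.9596i, 12.1804-9.9596i, -10.1804+0.8980i]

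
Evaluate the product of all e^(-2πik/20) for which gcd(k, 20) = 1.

The primitive 20th roots of unity are ω_20^k for k coprime to 20: k ∈ {1, 3, 7, 9, 11, 13, 17, 19}
Their product equals the constant term of the cyclotomic polynomial Φ_20(x) up to sign.
For n ≥ 3, the product of all primitive nth roots of unity is 1. (For n=1 it is 1; for n=2 it is -1.)

1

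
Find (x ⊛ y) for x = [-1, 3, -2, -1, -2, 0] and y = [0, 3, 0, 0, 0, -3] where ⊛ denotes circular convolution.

(x ⊛ y)[n] = Σ(m=0 to 5) x[m] · y[(n-m) mod 6]

Computing each output sample:
(x ⊛ y)[0] = -9
(x ⊛ y)[1] = 3
(x ⊛ y)[2] = 12
(x ⊛ y)[3] = 0
(x ⊛ y)[4] = -3
(x ⊛ y)[5] = -3

x ⊛ y = [-9, 3, 12, 0, -3, -3]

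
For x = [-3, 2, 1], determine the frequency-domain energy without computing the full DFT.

Parseval: Σ|x[n]|² = (1/N)Σ|X[k]|², so Σ|X[k]|² = N·Σ|x[n]|² = 3·14.0000

Σ|X[k]|² = N·Σ|x[n]|² = 3·14.0000 = 42.0000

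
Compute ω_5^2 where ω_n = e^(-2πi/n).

ω_5^2 = e^(-2πi·2/5)
= cos(-2π·2/5) + i·sin(-2π·2/5)
= cos(-4π/5) + i·sin(-4π/5)

ω_5^2 = cos(-4π/5) + i·sin(-4π/5) = -0.8090-0.5878i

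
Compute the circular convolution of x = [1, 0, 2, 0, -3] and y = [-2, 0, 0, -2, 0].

(x ⊛ y)[n] = Σ(m=0 to 4) x[m] · y[(n-m) mod 5]

Computing each output sample:
(x ⊛ y)[0] = -6
(x ⊛ y)[1] = 0
(x ⊛ y)[2] = 2
(x ⊛ y)[3] = -2
(x ⊛ y)[4] = 6

x ⊛ y = [-6, 0, 2, -2, 6]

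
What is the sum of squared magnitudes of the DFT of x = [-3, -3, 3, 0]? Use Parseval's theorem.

Parseval: Σ|x[n]|² = (1/N)Σ|X[k]|², so Σ|X[k]|² = N·Σ|x[n]|² = 4·27.0000

Σ|X[k]|² = N·Σ|x[n]|² = 4·27.0000 = 108.0000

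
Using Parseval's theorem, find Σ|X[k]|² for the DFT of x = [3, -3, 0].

Parseval: Σ|x[n]|² = (1/N)Σ|X[k]|², so Σ|X[k]|² = N·Σ|x[n]|² = 3·18.0000

Σ|X[k]|² = N·Σ|x[n]|² = 3·18.0000 = 54.0000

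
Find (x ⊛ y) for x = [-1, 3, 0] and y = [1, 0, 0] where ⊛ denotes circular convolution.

(x ⊛ y)[n] = Σ(m=0 to 2) x[m] · y[(n-m) mod 3]

Computing each output sample:
(x ⊛ y)[0] = -1
(x ⊛ y)[1] = 3
(x ⊛ y)[2] = 0

x ⊛ y = [-1, 3, 0]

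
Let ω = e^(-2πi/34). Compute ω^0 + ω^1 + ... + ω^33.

Sum of all nth roots of unity equals 0 for n > 1 (geometric series with r ≠ 1).

0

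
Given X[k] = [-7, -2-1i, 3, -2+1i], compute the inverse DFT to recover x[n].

x[n] = (1/4) Σ(k=0 to 3) X[k] · e^(2πikn/4)

Computing each x[n]:
x[0] = -2
x[1] = -2
x[2] = 0
x[3] = -3

x = [-2, -2, 0, -3]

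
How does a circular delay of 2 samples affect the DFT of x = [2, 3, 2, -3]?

Time shift by 2: X_shifted[k] = ω_4^(2k) · X[k]
Shifted x = [2, -3, 2, 3]

DFT(x[n-2]) = [4, 6i, 4, -6i]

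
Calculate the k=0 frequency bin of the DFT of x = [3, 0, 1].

X[0] = Σ(n=0 to 2) x[n] · ω_3^0 = Σ x[n]
= (3) + (0) + (1)

X[0] = 4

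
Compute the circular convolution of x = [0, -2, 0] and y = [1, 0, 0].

(x ⊛ y)[n] = Σ(m=0 to 2) x[m] · y[(n-m) mod 3]

Computing each output sample:
(x ⊛ y)[0] = 0
(x ⊛ y)[1] = -2
(x ⊛ y)[2] = 0

x ⊛ y = [0, -2, 0]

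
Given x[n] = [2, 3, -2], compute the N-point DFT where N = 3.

X[k] = Σ(n=0 to 2) x[n] · ω_3^(nk)
where ω_3 = e^(-2πi/3)

Computing each X[k]:
X[0] = 3
X[1] = 1.5000-4.3301i
X[2] = 1.5000+4.3301i

X = [3, 1.5000-4.3301i, 1.5000+4.3301i]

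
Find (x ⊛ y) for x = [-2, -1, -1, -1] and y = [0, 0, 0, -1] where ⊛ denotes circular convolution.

(x ⊛ y)[n] = Σ(m=0 to 3) x[m] · y[(n-m) mod 4]

Computing each output sample:
(x ⊛ y)[0] = 1
(x ⊛ y)[1] = 1
(x ⊛ y)[2] = 1
(x ⊛ y)[3] = 2

x ⊛ y = [1, 1, 1, 2]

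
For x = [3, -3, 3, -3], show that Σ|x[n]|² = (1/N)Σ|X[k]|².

Time domain:
Σ|x[n]|² = |3|² + |-3|² + |3|² + |-3|² = 36.0000

Frequency domain:
(1/4)Σ|X[k]|² = (1/4)(|0|² + |0|² + |12|² + |0|²) = (1/4)·144.0000 = 36.0000

Both sides agree, confirming Parseval's theorem.

Σ|x[n]|² = (1/N)Σ|X[k]|² = 36.0000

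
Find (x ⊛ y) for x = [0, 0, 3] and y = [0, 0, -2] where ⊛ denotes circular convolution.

(x ⊛ y)[n] = Σ(m=0 to 2) x[m] · y[(n-m) mod 3]

Computing each output sample:
(x ⊛ y)[0] = 0
(x ⊛ y)[1] = -6
(x ⊛ y)[2] = 0

x ⊛ y = [0, -6, 0]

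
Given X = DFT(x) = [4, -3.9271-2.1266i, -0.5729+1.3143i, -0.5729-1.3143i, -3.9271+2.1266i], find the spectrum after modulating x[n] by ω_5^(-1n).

Modulation property: DFT(ω_5^(-1n)·x[n]) = X[(k-1) mod 5], so circularly shift X by 1 positions.

X[k-1] = [-3.9271+2.1266i, 4, -3.9271-2.1266i, -0.5729+1.3143i, -0.5729-1.3143i]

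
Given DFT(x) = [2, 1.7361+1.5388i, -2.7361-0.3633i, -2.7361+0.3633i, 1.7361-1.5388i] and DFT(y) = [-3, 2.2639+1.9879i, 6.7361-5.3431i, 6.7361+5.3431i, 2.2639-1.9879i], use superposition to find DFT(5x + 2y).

By linearity: DFT(5x + 2y) = 5·DFT(x) + 2·DFT(y)
= 5·[2, 1.7361+1.5388i, -2.7361-0.3633i, -2.7361+0.3633i, 1.7361-1.5388i] + 2·[-3, 2.2639+1.9879i, 6.7361-5.3431i, 6.7361+5.3431i, 2.2639-1.9879i]

Computing element-wise:
Z[0] = 5·(2) + 2·(-3) = 4
Z[1] = 5·(1.7361+1.5388i) + 2·(2.2639+1.9879i) = 13.2083+11.6698i
Z[2] = 5·(-2.7361-0.3633i) + 2·(6.7361-5.3431i) = -0.2083-12.5027i
Z[3] = 5·(-2.7361+0.3633i) + 2·(6.7361+5.3431i) = -0.2083+12.5027i
Z[4] = 5·(1.7361-1.5388i) + 2·(2.2639-1.9879i) = 13.2083-11.6698i

DFT(5x + 2y) = 5·X + 2·Y = [4, 13.2083+11.6698i, -0.2083-12.5027i, -0.2083+12.5027i, 13.2083-11.6698i]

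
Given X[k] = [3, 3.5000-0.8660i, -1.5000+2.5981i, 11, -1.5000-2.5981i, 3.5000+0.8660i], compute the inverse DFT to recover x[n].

x[n] = (1/6) Σ(k=0 to 5) X[k] · e^(2πikn/6)

Computing each x[n]:
x[0] = 3
x[1] = -1
x[2] = 3
x[3] = -3
x[4] = 1
x[5] = 0

x = [3, -1, 3, -3, 1, 0]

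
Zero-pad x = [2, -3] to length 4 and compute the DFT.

Original 2-point DFT: [-1, 5]
Zero-padded 4-point DFT provides frequency interpolation.

DFT_4([x, 0, ...]) = [-1, 2+3i, 5, 2-3i]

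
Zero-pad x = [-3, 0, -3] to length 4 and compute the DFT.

Original 3-point DFT: [-6, -1.5000-2.5981i, -1.5000+2.5981i]
Zero-padded 4-point DFT provides frequency interpolation.

DFT_4([x, 0, ...]) = [-6, 0, -6, 0]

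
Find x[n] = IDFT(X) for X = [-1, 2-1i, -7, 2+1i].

x[n] = (1/4) Σ(k=0 to 3) X[k] · e^(2πikn/4)

Computing each x[n]:
x[0] = -1
x[1] = 2
x[2] = -3
x[3] = 1

x = [-1, 2, -3, 1]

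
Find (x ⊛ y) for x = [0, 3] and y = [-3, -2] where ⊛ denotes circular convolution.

(x ⊛ y)[n] = Σ(m=0 to 1) x[m] · y[(n-m) mod 2]

Computing each output sample:
(x ⊛ y)[0] = -6
(x ⊛ y)[1] = -9

x ⊛ y = [-6, -9]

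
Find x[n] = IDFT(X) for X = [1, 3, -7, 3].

x[n] = (1/4) Σ(k=0 to 3) X[k] · e^(2πikn/4)

Computing each x[n]:
x[0] = 0
x[1] = 2
x[2] = -3
x[3] = 2

x = [0, 2, -3, 2]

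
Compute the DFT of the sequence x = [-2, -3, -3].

X[k] = Σ(n=0 to 2) x[n] · ω_3^(nk)
where ω_3 = e^(-2πi/3)

Computing each X[k]:
X[0] = -8
X[1] = 1
X[2] = 1

X = [-8, 1, 1]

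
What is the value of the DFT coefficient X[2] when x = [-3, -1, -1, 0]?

X[2] = Σ(n=0 to 3) x[n] · ω_4^(2n) where ω_4 = e^(-2πi/4)
= (-3)·ω_4^0 + (-1)·ω_4^2 + (-1)·ω_4^4 + (0)·ω_4^6

X[2] = -3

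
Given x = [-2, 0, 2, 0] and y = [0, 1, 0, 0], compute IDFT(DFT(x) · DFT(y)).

(x ⊛ y)[n] = Σ(m=0 to 3) x[m] · y[(n-m) mod 4]

Computing each output sample:
(x ⊛ y)[0] = 0
(x ⊛ y)[1] = -2
(x ⊛ y)[2] = 0
(x ⊛ y)[3] = 2

x ⊛ y = [0, -2, 0, 2]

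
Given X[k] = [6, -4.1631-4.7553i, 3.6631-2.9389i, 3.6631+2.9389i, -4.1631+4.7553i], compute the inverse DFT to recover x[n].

x[n] = (1/5) Σ(k=0 to 4) X[k] · e^(2πikn/5)

Computing each x[n]:
x[0] = 1
x[1] = 2
x[2] = 3
x[3] = 3
x[4] = -3

x = [1, 2, 3, 3, -3]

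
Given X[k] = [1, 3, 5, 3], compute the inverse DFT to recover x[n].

x[n] = (1/4) Σ(k=0 to 3) X[k] · e^(2πikn/4)

Computing each x[n]:
x[0] = 3
x[1] = -1
x[2] = 0
x[3] = -1

x = [3, -1, 0, -1]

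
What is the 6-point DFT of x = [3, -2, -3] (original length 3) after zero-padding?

Original 3-point DFT: [-2, 5.5000-0.8660i, 5.5000+0.8660i]
Zero-padded 6-point DFT provides frequency interpolation.

DFT_6([x, 0, ...]) = [-2, 3.5000+4.3301i, 5.5000-0.8660i, 2, 5.5000+0.8660i, 3.5000-4.3301i]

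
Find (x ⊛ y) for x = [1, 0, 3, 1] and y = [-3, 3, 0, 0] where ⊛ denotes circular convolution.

(x ⊛ y)[n] = Σ(m=0 to 3) x[m] · y[(n-m) mod 4]

Computing each output sample:
(x ⊛ y)[0] = 0
(x ⊛ y)[1] = 3
(x ⊛ y)[2] = -9
(x ⊛ y)[3] = 6

x ⊛ y = [0, 3, -9, 6]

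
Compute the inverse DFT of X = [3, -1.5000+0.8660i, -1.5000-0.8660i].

x[n] = (1/3) Σ(k=0 to 2) X[k] · e^(2πikn/3)

Computing each x[n]:
x[0] = 0
x[1] = 1
x[2] = 2

x = [0, 1, 2]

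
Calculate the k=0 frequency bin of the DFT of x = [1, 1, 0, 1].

X[0] = Σ(n=0 to 3) x[n] · ω_4^0 = Σ x[n]
= (1) + (1) + (0) + (1)

X[0] = 3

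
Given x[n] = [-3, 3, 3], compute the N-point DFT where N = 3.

X[k] = Σ(n=0 to 2) x[n] · ω_3^(nk)
where ω_3 = e^(-2πi/3)

Computing each X[k]:
X[0] = 3
X[1] = -6
X[2] = -6

X = [3, -6, -6]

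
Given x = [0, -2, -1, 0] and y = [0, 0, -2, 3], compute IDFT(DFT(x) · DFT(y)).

(x ⊛ y)[n] = Σ(m=0 to 3) x[m] · y[(n-m) mod 4]

Computing each output sample:
(x ⊛ y)[0] = -4
(x ⊛ y)[1] = -3
(x ⊛ y)[2] = 0
(x ⊛ y)[3] = 4

x ⊛ y = [-4, -3, 0, 4]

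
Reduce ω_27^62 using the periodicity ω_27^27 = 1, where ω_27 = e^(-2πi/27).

Since ω_27^27 = 1, powers reduce modulo 27.
62 mod 27 = 8
So ω_27^62 = ω_27^8 = e^(-2πi·8/27)

ω_27^62 = ω_27^8 = -0.2868-0.9580i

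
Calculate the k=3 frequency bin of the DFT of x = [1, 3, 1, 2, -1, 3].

X[3] = Σ(n=0 to 5) x[n] · ω_6^(3n) where ω_6 = e^(-2πi/6)
= (1)·ω_6^0 + (3)·ω_6^3 + (1)·ω_6^6 + (2)·ω_6^9 + (-1)·ω_6^12 + (3)·ω_6^15

X[3] = -7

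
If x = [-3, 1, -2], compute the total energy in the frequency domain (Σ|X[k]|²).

Parseval: Σ|x[n]|² = (1/N)Σ|X[k]|², so Σ|X[k]|² = N·Σ|x[n]|² = 3·14.0000

Σ|X[k]|² = N·Σ|x[n]|² = 3·14.0000 = 42.0000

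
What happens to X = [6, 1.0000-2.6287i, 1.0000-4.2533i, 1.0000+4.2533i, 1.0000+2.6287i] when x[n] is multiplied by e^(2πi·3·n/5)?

Modulation property: DFT(ω_5^(-3n)·x[n]) = X[(k-3) mod 5], so circularly shift X by 3 positions.

X[k-3] = [1.0000-4.2533i, 1.0000+4.2533i, 1.0000+2.6287i, 6, 1.0000-2.6287i]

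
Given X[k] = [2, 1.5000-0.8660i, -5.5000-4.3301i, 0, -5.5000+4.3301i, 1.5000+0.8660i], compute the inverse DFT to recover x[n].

x[n] = (1/6) Σ(k=0 to 5) X[k] · e^(2πikn/6)

Computing each x[n]:
x[0] = -1
x[1] = 3
x[2] = 0
x[3] = -2
x[4] = 2
x[5] = 0

x = [-1, 3, 0, -2, 2, 0]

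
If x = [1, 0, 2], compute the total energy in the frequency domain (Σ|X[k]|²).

Parseval: Σ|x[n]|² = (1/N)Σ|X[k]|², so Σ|X[k]|² = N·Σ|x[n]|² = 3·5.0000

Σ|X[k]|² = N·Σ|x[n]|² = 3·5.0000 = 15.0000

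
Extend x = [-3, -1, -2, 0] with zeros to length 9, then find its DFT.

Original 4-point DFT: [-6, -1+1i, -4, -1-1i]
Zero-padded 9-point DFT provides frequency interpolation.

DFT_9([x, 0, ...]) = [-6, -4.1133+2.6124i, -1.2943+1.6688i, -1.5000-0.8660i, -3.5924-0.9436i, -3.5924+0.9436i, -1.5000+0.8660i, -1.2943-1.6688i, -4.1133-2.6124i]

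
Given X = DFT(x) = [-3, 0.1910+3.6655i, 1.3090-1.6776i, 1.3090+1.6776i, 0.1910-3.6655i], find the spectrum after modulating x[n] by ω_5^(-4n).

Modulation property: DFT(ω_5^(-4n)·x[n]) = X[(k-4) mod 5], so circularly shift X by 4 positions.

X[k-4] = [0.1910+3.6655i, 1.3090-1.6776i, 1.3090+1.6776i, 0.1910-3.6655i, -3]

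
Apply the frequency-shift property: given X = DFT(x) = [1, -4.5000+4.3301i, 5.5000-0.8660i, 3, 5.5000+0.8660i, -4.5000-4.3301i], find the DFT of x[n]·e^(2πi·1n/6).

Modulation property: DFT(ω_6^(-1n)·x[n]) = X[(k-1) mod 6], so circularly shift X by 1 positions.

X[k-1] = [-4.5000-4.3301i, 1, -4.5000+4.3301i, 5.5000-0.8660i, 3, 5.5000+0.8660i]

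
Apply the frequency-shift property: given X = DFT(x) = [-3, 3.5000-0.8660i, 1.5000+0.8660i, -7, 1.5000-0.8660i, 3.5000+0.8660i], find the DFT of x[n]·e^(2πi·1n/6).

Modulation property: DFT(ω_6^(-1n)·x[n]) = X[(k-1) mod 6], so circularly shift X by 1 positions.

X[k-1] = [3.5000+0.8660i, -3, 3.5000-0.8660i, 1.5000+0.8660i, -7, 1.5000-0.8660i]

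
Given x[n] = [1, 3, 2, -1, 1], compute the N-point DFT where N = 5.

X[k] = Σ(n=0 to 4) x[n] · ω_5^(nk)
where ω_5 = e^(-2πi/5)

Computing each X[k]:
X[0] = 6
X[1] = 1.4271-3.6655i
X[2] = -1.9271+1.6776i
X[3] = -1.9271-1.6776i
X[4] = 1.4271+3.6655i

X = [6, 1.4271-3.6655i, -1.9271+1.6776i, -1.9271-1.6776i, 1.4271+3.6655i]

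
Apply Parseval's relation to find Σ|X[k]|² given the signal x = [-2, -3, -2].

Parseval: Σ|x[n]|² = (1/N)Σ|X[k]|², so Σ|X[k]|² = N·Σ|x[n]|² = 3·17.0000

Σ|X[k]|² = N·Σ|x[n]|² = 3·17.0000 = 51.0000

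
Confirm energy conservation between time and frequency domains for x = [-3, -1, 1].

Time domain:
Σ|x[n]|² = |-3|² + |-1|² + |1|² = 11.0000

Frequency domain:
(1/3)Σ|X[k]|² = (1/3)(|-3|² + |-3.0000+1.7321i|² + |-3.0000-1.7321i|²) = (1/3)·33.0000 = 11.0000

Both sides agree, confirming Parseval's theorem.

Σ|x[n]|² = (1/N)Σ|X[k]|² = 11.0000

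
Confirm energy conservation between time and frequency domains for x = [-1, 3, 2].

Time domain:
Σ|x[n]|² = |-1|² + |3|² + |2|² = 14.0000

Frequency domain:
(1/3)Σ|X[k]|² = (1/3)(|4|² + |-3.5000-0.8660i|² + |-3.5000+0.8660i|²) = (1/3)·42.0000 = 14.0000

Both sides agree, confirming Parseval's theorem.

Σ|x[n]|² = (1/N)Σ|X[k]|² = 14.0000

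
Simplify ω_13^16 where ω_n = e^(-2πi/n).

Since ω_13^13 = 1, powers reduce modulo 13.
16 mod 13 = 3
So ω_13^16 = ω_13^3 = e^(-2πi·3/13)

ω_13^16 = ω_13^3 = 0.1205-0.9927i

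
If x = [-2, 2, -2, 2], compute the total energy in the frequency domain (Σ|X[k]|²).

Parseval: Σ|x[n]|² = (1/N)Σ|X[k]|², so Σ|X[k]|² = N·Σ|x[n]|² = 4·16.0000

Σ|X[k]|² = N·Σ|x[n]|² = 4·16.0000 = 64.0000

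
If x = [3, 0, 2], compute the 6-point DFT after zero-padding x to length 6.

Original 3-point DFT: [5, 2.0000+1.7321i, 2.0000-1.7321i]
Zero-padded 6-point DFT provides frequency interpolation.

DFT_6([x, 0, ...]) = [5, 2.0000-1.7321i, 2.0000+1.7321i, 5, 2.0000-1.7321i, 2.0000+1.7321i]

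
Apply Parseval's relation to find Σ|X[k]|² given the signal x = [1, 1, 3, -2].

Parseval: Σ|x[n]|² = (1/N)Σ|X[k]|², so Σ|X[k]|² = N·Σ|x[n]|² = 4·15.0000

Σ|X[k]|² = N·Σ|x[n]|² = 4·15.0000 = 60.0000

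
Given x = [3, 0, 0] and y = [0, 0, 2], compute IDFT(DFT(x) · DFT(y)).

(x ⊛ y)[n] = Σ(m=0 to 2) x[m] · y[(n-m) mod 3]

Computing each output sample:
(x ⊛ y)[0] = 0
(x ⊛ y)[1] = 0
(x ⊛ y)[2] = 6

x ⊛ y = [0, 0, 6]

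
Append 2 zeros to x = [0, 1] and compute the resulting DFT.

Original 2-point DFT: [1, -1]
Zero-padded 4-point DFT provides frequency interpolation.

DFT_4([x, 0, ...]) = [1, -1i, -1, 1i]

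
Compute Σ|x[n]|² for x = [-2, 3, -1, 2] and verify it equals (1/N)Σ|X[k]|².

Time domain:
Σ|x[n]|² = |-2|² + |3|² + |-1|² + |2|² = 18.0000

Frequency domain:
(1/4)Σ|X[k]|² = (1/4)(|2|² + |-1-1i|² + |-8|² + |-1+1i|²) = (1/4)·72.0000 = 18.0000

Both sides agree, confirming Parseval's theorem.

Σ|x[n]|² = (1/N)Σ|X[k]|² = 18.0000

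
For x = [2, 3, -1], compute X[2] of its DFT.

X[2] = Σ(n=0 to 2) x[n] · ω_3^(2n) where ω_3 = e^(-2πi/3)
= (2)·ω_3^0 + (3)·ω_3^2 + (-1)·ω_3^4

X[2] = 1.0000+3.4641i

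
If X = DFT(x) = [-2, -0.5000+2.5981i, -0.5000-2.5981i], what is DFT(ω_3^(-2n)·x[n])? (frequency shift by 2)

Modulation property: DFT(ω_3^(-2n)·x[n]) = X[(k-2) mod 3], so circularly shift X by 2 positions.

X[k-2] = [-0.5000+2.5981i, -0.5000-2.5981i, -2]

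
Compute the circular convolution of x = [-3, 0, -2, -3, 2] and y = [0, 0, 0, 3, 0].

(x ⊛ y)[n] = Σ(m=0 to 4) x[m] · y[(n-m) mod 5]

Computing each output sample:
(x ⊛ y)[0] = -6
(x ⊛ y)[1] = -9
(x ⊛ y)[2] = 6
(x ⊛ y)[3] = -9
(x ⊛ y)[4] = 0

x ⊛ y = [-6, -9, 6, -9, 0]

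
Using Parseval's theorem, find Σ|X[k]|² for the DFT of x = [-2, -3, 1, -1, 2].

Parseval: Σ|x[n]|² = (1/N)Σ|X[k]|², so Σ|X[k]|² = N·Σ|x[n]|² = 5·19.0000

Σ|X[k]|² = N·Σ|x[n]|² = 5·19.0000 = 95.0000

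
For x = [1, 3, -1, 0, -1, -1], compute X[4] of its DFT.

X[4] = Σ(n=0 to 5) x[n] · ω_6^(4n) where ω_6 = e^(-2πi/6)
= (1)·ω_6^0 + (3)·ω_6^4 + (-1)·ω_6^8 + (0)·ω_6^12 + (-1)·ω_6^16 + (-1)·ω_6^20

X[4] = 1.0000+3.4641i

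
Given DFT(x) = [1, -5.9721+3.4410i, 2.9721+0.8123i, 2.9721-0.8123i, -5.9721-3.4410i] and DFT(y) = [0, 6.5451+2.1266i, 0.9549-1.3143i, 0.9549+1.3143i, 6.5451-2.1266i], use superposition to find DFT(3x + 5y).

By linearity: DFT(3x + 5y) = 3·DFT(x) + 5·DFT(y)
= 3·[1, -5.9721+3.4410i, 2.9721+0.8123i, 2.9721-0.8123i, -5.9721-3.4410i] + 5·[0, 6.5451+2.1266i, 0.9549-1.3143i, 0.9549+1.3143i, 6.5451-2.1266i]

Computing element-wise:
Z[0] = 3·(1) + 5·(0) = 3
Z[1] = 3·(-5.9721+3.4410i) + 5·(6.5451+2.1266i) = 14.8092+20.9560i
Z[2] = 3·(2.9721+0.8123i) + 5·(0.9549-1.3143i) = 13.6908-4.1346i
Z[3] = 3·(2.9721-0.8123i) + 5·(0.9549+1.3143i) = 13.6908+4.1346i
Z[4] = 3·(-5.9721-3.4410i) + 5·(6.5451-2.1266i) = 14.8092-20.9560i

DFT(3x + 5y) = 3·X + 5·Y = [3, 14.8092+20.9560i, 13.6908-4.1346i, 13.6908+4.1346i, 14.8092-20.9560i]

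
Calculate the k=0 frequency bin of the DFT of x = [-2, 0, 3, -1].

X[0] = Σ(n=0 to 3) x[n] · ω_4^0 = Σ x[n]
= (-2) + (0) + (3) + (-1)

X[0] = 0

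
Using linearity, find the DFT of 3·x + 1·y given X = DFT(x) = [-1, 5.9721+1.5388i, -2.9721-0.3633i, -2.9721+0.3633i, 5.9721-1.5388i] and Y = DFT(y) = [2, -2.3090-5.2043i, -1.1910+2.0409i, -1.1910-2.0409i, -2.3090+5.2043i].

By linearity: DFT(3x + 1y) = 3·DFT(x) + 1·DFT(y)
= 3·[-1, 5.9721+1.5388i, -2.9721-0.3633i, -2.9721+0.3633i, 5.9721-1.5388i] + 1·[2, -2.3090-5.2043i, -1.1910+2.0409i, -1.1910-2.0409i, -2.3090+5.2043i]

Computing element-wise:
Z[0] = 3·(-1) + 1·(2) = -1
Z[1] = 3·(5.9721+1.5388i) + 1·(-2.3090-5.2043i) = 15.6073-0.5879i
Z[2] = 3·(-2.9721-0.3633i) + 1·(-1.1910+2.0409i) = -10.1073+0.9510i
Z[3] = 3·(-2.9721+0.3633i) + 1·(-1.1910-2.0409i) = -10.1073-0.9510i
Z[4] = 3·(5.9721-1.5388i) + 1·(-2.3090+5.2043i) = 15.6073+0.5879i

DFT(3x + 1y) = 3·X + 1·Y = [-1, 15.6073-0.5879i, -10.1073+0.9510i, -10.1073-0.9510i, 15.6073+0.5879i]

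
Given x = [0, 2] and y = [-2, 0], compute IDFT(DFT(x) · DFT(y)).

(x ⊛ y)[n] = Σ(m=0 to 1) x[m] · y[(n-m) mod 2]

Computing each output sample:
(x ⊛ y)[0] = 0
(x ⊛ y)[1] = -4

x ⊛ y = [0, -4]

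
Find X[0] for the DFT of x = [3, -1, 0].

X[0] = Σ(n=0 to 2) x[n] · ω_3^0 = Σ x[n]
= (3) + (-1) + (0)

X[0] = 2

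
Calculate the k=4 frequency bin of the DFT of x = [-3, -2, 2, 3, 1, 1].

X[4] = Σ(n=0 to 5) x[n] · ω_6^(4n) where ω_6 = e^(-2πi/6)
= (-3)·ω_6^0 + (-2)·ω_6^4 + (2)·ω_6^8 + (3)·ω_6^12 + (1)·ω_6^16 + (1)·ω_6^20

X[4] = -1.0000-3.4641i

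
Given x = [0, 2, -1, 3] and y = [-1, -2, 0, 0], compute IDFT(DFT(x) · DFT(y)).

(x ⊛ y)[n] = Σ(m=0 to 3) x[m] · y[(n-m) mod 4]

Computing each output sample:
(x ⊛ y)[0] = -6
(x ⊛ y)[1] = -2
(x ⊛ y)[2] = -3
(x ⊛ y)[3] = -1

x ⊛ y = [-6, -2, -3, -1]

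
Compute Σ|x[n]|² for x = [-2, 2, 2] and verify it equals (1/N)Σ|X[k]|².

Time domain:
Σ|x[n]|² = |-2|² + |2|² + |2|² = 12.0000

Frequency domain:
(1/3)Σ|X[k]|² = (1/3)(|2|² + |-4|² + |-4|²) = (1/3)·36.0000 = 12.0000

Both sides agree, confirming Parseval's theorem.

Σ|x[n]|² = (1/N)Σ|X[k]|² = 12.0000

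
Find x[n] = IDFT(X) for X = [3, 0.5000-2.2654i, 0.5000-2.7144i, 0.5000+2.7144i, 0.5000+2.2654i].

x[n] = (1/5) Σ(k=0 to 4) X[k] · e^(2πikn/5)

Computing each x[n]:
x[0] = 1
x[1] = 2
x[2] = 0
x[3] = 1
x[4] = -1

x = [1, 2, 0, 1, -1]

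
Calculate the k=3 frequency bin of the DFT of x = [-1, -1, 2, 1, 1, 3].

X[3] = Σ(n=0 to 5) x[n] · ω_6^(3n) where ω_6 = e^(-2πi/6)
= (-1)·ω_6^0 + (-1)·ω_6^3 + (2)·ω_6^6 + (1)·ω_6^9 + (1)·ω_6^12 + (3)·ω_6^15

X[3] = -1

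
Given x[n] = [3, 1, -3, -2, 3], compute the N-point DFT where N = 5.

X[k] = Σ(n=0 to 4) x[n] · ω_5^(nk)
where ω_5 = e^(-2πi/5)

Computing each X[k]:
X[0] = 2
X[1] = 8.2812+2.4899i
X[2] = -1.7812+0.2245i
X[3] = -1.7812-0.2245i
X[4] = 8.2812-2.4899i

X = [2, 8.2812+2.4899i, -1.7812+0.2245i, -1.7812-0.2245i, 8.2812-2.4899i]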